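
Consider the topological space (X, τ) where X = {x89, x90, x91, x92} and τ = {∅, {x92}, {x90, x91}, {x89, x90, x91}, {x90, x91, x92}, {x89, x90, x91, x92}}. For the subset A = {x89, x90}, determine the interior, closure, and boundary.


int(A) = ∅, cl(A) = {x89, x90, x91}, ∂A = {x89, x90, x91}.

Closed sets in (X, τ) are complements of opens:
  closed(X, τ) = {∅, {x89}, {x92}, {x89, x92}, {x89, x90, x91}, {x89, x90, x91, x92}}.
int(A) = ⋃ {U ∈ τ : U ⊆ A}. Opens contained in A: ∅.
Taking the union of these: int(A) = ∅.
cl(A) = ⋂ {C closed : A ⊆ C}. Closed sets containing A: {x89, x90, x91}, {x89, x90, x91, x92}.
Intersecting these: cl(A) = {x89, x90, x91}.
∂A = cl(A) ∖ int(A) = {x89, x90, x91} ∖ ∅ = {x89, x90, x91}.


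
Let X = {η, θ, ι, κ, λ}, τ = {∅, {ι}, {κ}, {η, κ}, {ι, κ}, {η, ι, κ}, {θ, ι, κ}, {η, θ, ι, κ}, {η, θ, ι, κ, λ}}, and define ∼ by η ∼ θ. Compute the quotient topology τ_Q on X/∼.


X/∼ = {[η=θ], [ι], [κ], [λ]}; |τ_Q| = 6.

Equivalence classes: [η=θ], [ι], [κ], [λ].
Quotient map π: X → X/∼ sends η ↦ [η=θ], θ ↦ [η=θ], ι ↦ [ι], κ ↦ [κ], λ ↦ [λ].
For each subset V ⊆ X/∼, compute π^{-1}(V) ⊆ X and check whether π^{-1}(V) ∈ τ. V is open in τ_Q iff π^{-1}(V) ∈ τ.
  V = {}: π^{-1}(V) = ∅ ∈ τ ✓.
  V = {[η=θ]}: π^{-1}(V) = {η, θ} ∉ τ ✗.
  V = {[ι]}: π^{-1}(V) = {ι} ∈ τ ✓.
  V = {[η=θ], [ι]}: π^{-1}(V) = {η, θ, ι} ∉ τ ✗.
  V = {[κ]}: π^{-1}(V) = {κ} ∈ τ ✓.
  V = {[η=θ], [κ]}: π^{-1}(V) = {η, θ, κ} ∉ τ ✗.
  V = {[ι], [κ]}: π^{-1}(V) = {ι, κ} ∈ τ ✓.
  V = {[η=θ], [ι], [κ]}: π^{-1}(V) = {η, θ, ι, κ} ∈ τ ✓.
  V = {[λ]}: π^{-1}(V) = {λ} ∉ τ ✗.
  V = {[η=θ], [λ]}: π^{-1}(V) = {η, θ, λ} ∉ τ ✗.
  V = {[ι], [λ]}: π^{-1}(V) = {ι, λ} ∉ τ ✗.
  V = {[η=θ], [ι], [λ]}: π^{-1}(V) = {η, θ, ι, λ} ∉ τ ✗.
  V = {[κ], [λ]}: π^{-1}(V) = {κ, λ} ∉ τ ✗.
  V = {[η=θ], [κ], [λ]}: π^{-1}(V) = {η, θ, κ, λ} ∉ τ ✗.
  V = {[ι], [κ], [λ]}: π^{-1}(V) = {ι, κ, λ} ∉ τ ✗.
  V = {[η=θ], [ι], [κ], [λ]}: π^{-1}(V) = {η, θ, ι, κ, λ} ∈ τ ✓.
Open sets in the quotient: τ_Q = {{}, {[ι]}, {[κ]}, {[ι], [κ]}, {[η=θ], [ι], [κ]}, {[η=θ], [ι], [κ], [λ]}} (6 elements).


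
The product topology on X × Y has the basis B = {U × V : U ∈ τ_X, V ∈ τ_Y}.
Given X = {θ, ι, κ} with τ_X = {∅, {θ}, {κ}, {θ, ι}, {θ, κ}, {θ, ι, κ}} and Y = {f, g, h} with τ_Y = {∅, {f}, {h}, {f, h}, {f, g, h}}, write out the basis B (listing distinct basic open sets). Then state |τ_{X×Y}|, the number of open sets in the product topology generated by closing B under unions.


Basis B = {∅ × ∅, {θ} × {f}, {θ} × {h}, {κ} × {f}, {κ} × {h}, {θ} × {f, h}, {θ, ι} × {f}, {θ, κ} × {f}, {θ, ι} × {h}, {θ, κ} × {h}, {κ} × {f, h}, {θ} × {f, g, h}, {θ, ι, κ} × {f}, {θ, ι, κ} × {h}, {κ} × {f, g, h}, {θ, ι} × {f, h}, {θ, κ} × {f, h}, {θ, ι} × {f, g, h}, {θ, κ} × {f, g, h}, {θ, ι, κ} × {f, h}, {θ, ι, κ} × {f, g, h}}; |τ_{X×Y}| = 70.

Enumerate products U × V with U ∈ τ_X, V ∈ τ_Y (deduplicated):
  ∅ × ∅ = {} (∅)
  {θ} × {f} = {(θ,f)}
  {θ} × {h} = {(θ,h)}
  {κ} × {f} = {(κ,f)}
  {κ} × {h} = {(κ,h)}
  {θ} × {f, h} = {(θ,f), (θ,h)}
  {θ, ι} × {f} = {(θ,f), (ι,f)}
  {θ, κ} × {f} = {(θ,f), (κ,f)}
  {θ, ι} × {h} = {(θ,h), (ι,h)}
  {θ, κ} × {h} = {(θ,h), (κ,h)}
  {κ} × {f, h} = {(κ,f), (κ,h)}
  {θ} × {f, g, h} = {(θ,f), (θ,g), (θ,h)}
  {θ, ι, κ} × {f} = {(θ,f), (ι,f), (κ,f)}
  {θ, ι, κ} × {h} = {(θ,h), (ι,h), (κ,h)}
  {κ} × {f, g, h} = {(κ,f), (κ,g), (κ,h)}
  {θ, ι} × {f, h} = {(θ,f), (θ,h), (ι,f), (ι,h)}
  {θ, κ} × {f, h} = {(θ,f), (θ,h), (κ,f), (κ,h)}
  {θ, ι} × {f, g, h} = {(θ,f), (θ,g), (θ,h), (ι,f), (ι,g), (ι,h)}
  {θ, κ} × {f, g, h} = {(θ,f), (θ,g), (θ,h), (κ,f), (κ,g), (κ,h)}
  {θ, ι, κ} × {f, h} = {(θ,f), (θ,h), (ι,f), (ι,h), (κ,f), (κ,h)}
  {θ, ι, κ} × {f, g, h} = {(θ,f), (θ,g), (θ,h), (ι,f), (ι,g), (ι,h), (κ,f), (κ,g), (κ,h)}
These 21 distinct sets form the basis B.
Close under arbitrary unions to get τ_{X×Y}; counting gives |τ_{X×Y}| = 70.


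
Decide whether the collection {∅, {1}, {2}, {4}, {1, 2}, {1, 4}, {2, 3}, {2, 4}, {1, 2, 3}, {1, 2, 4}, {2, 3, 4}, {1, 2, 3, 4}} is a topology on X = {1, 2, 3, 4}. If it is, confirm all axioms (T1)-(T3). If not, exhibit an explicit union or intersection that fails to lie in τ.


τ IS a topology on X.

Axiom (T1): ∅ ∈ τ? Yes; X ∈ τ? Yes.
Axiom (T2/T3): check pairwise unions and intersections of members of τ.
All pairwise intersections and unions checked — each lies in τ. Therefore τ satisfies (T1), (T2), (T3): it IS a topology on X.


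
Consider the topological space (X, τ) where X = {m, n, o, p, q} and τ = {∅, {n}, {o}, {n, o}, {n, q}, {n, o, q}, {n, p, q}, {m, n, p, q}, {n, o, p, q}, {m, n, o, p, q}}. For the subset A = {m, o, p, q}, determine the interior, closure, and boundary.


int(A) = {o}, cl(A) = {m, o, p, q}, ∂A = {m, p, q}.

Closed sets in (X, τ) are complements of opens:
  closed(X, τ) = {∅, {m}, {o}, {m, o}, {m, p}, {m, o, p}, {m, p, q}, {m, n, p, q}, {m, o, p, q}, {m, n, o, p, q}}.
int(A) = ⋃ {U ∈ τ : U ⊆ A}. Opens contained in A: ∅, {o}.
Taking the union of these: int(A) = {o}.
cl(A) = ⋂ {C closed : A ⊆ C}. Closed sets containing A: {m, o, p, q}, {m, n, o, p, q}.
Intersecting these: cl(A) = {m, o, p, q}.
∂A = cl(A) ∖ int(A) = {m, o, p, q} ∖ {o} = {m, p, q}.


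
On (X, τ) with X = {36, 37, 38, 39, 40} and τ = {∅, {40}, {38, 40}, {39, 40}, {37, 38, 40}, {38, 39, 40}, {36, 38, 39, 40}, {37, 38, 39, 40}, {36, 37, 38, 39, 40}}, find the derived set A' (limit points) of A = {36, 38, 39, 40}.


A' = {36, 37, 38, 39}

For each x ∈ X, list the open sets U ∈ τ with x ∈ U, then check whether U ∩ (A ∖ {x}) ≠ ∅ for every such U.
  x = 36: opens ∋ x are {36, 38, 39, 40}, {36, 37, 38, 39, 40}; each meets A ∖ {36}, so x IS a limit point.
  x = 37: opens ∋ x are {37, 38, 40}, {37, 38, 39, 40}, {36, 37, 38, 39, 40}; each meets A ∖ {37}, so x IS a limit point.
  x = 38: opens ∋ x are {38, 40}, {37, 38, 40}, {38, 39, 40}, {36, 38, 39, 40}, {37, 38, 39, 40}, {36, 37, 38, 39, 40}; each meets A ∖ {38}, so x IS a limit point.
  x = 39: opens ∋ x are {39, 40}, {38, 39, 40}, {36, 38, 39, 40}, {37, 38, 39, 40}, {36, 37, 38, 39, 40}; each meets A ∖ {39}, so x IS a limit point.
  x = 40: open {40} ∋ x has {40} ∩ (A ∖ {40}) = ∅, so x is NOT a limit point.
Collecting: A' = {36, 37, 38, 39}.


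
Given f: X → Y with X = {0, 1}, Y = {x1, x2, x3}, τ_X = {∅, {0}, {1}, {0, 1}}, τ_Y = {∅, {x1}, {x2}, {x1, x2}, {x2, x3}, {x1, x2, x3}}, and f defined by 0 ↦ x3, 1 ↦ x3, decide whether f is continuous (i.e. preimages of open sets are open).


f IS continuous.

Compute f^{-1}(U) for each U ∈ τ_Y:
  U = ∅: f^{-1}(U) = ∅ ∈ τ_X ✓.
  U = {x1}: f^{-1}(U) = ∅ ∈ τ_X ✓.
  U = {x2}: f^{-1}(U) = ∅ ∈ τ_X ✓.
  U = {x1, x2}: f^{-1}(U) = ∅ ∈ τ_X ✓.
  U = {x2, x3}: f^{-1}(U) = {0, 1} ∈ τ_X ✓.
  U = {x1, x2, x3}: f^{-1}(U) = {0, 1} ∈ τ_X ✓.
Every preimage lies in τ_X, so f IS continuous.


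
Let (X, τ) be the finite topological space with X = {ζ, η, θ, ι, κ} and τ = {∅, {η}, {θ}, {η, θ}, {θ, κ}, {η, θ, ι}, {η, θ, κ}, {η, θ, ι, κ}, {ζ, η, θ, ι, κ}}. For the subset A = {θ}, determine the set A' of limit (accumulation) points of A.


A' = {ζ, ι, κ}

For each x ∈ X, list the open sets U ∈ τ with x ∈ U, then check whether U ∩ (A ∖ {x}) ≠ ∅ for every such U.
  x = ζ: opens ∋ x are {ζ, η, θ, ι, κ}; each meets A ∖ {ζ}, so x IS a limit point.
  x = η: open {η} ∋ x has {η} ∩ (A ∖ {η}) = ∅, so x is NOT a limit point.
  x = θ: open {θ} ∋ x has {θ} ∩ (A ∖ {θ}) = ∅, so x is NOT a limit point.
  x = ι: opens ∋ x are {η, θ, ι}, {η, θ, ι, κ}, {ζ, η, θ, ι, κ}; each meets A ∖ {ι}, so x IS a limit point.
  x = κ: opens ∋ x are {θ, κ}, {η, θ, κ}, {η, θ, ι, κ}, {ζ, η, θ, ι, κ}; each meets A ∖ {κ}, so x IS a limit point.
Collecting: A' = {ζ, ι, κ}.


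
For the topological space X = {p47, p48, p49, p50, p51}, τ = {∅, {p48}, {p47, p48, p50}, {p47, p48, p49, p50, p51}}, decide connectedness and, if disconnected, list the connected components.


(X, τ) is connected.

Find clopen sets (U ∈ τ with X ∖ U ∈ τ):
  U = ∅, X ∖ U = {p47, p48, p49, p50, p51} — both open, so U is clopen.
  U = {p47, p48, p49, p50, p51}, X ∖ U = ∅ — both open, so U is clopen.
Only trivial clopens (∅ and X) exist, so (X, τ) is connected.
Compute connected components by grouping points that agree on all clopens:
  component: {p47, p48, p49, p50, p51}


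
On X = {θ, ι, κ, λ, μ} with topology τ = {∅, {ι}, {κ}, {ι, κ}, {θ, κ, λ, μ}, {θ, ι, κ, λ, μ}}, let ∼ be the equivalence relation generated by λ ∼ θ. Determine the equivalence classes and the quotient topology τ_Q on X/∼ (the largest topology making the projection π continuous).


X/∼ = {[θ=λ], [ι], [κ], [μ]}; |τ_Q| = 6.

Equivalence classes: [θ=λ], [ι], [κ], [μ].
Quotient map π: X → X/∼ sends θ ↦ [θ=λ], ι ↦ [ι], κ ↦ [κ], λ ↦ [θ=λ], μ ↦ [μ].
For each subset V ⊆ X/∼, compute π^{-1}(V) ⊆ X and check whether π^{-1}(V) ∈ τ. V is open in τ_Q iff π^{-1}(V) ∈ τ.
  V = {}: π^{-1}(V) = ∅ ∈ τ ✓.
  V = {[θ=λ]}: π^{-1}(V) = {θ, λ} ∉ τ ✗.
  V = {[ι]}: π^{-1}(V) = {ι} ∈ τ ✓.
  V = {[θ=λ], [ι]}: π^{-1}(V) = {θ, ι, λ} ∉ τ ✗.
  V = {[κ]}: π^{-1}(V) = {κ} ∈ τ ✓.
  V = {[θ=λ], [κ]}: π^{-1}(V) = {θ, κ, λ} ∉ τ ✗.
  V = {[ι], [κ]}: π^{-1}(V) = {ι, κ} ∈ τ ✓.
  V = {[θ=λ], [ι], [κ]}: π^{-1}(V) = {θ, ι, κ, λ} ∉ τ ✗.
  V = {[μ]}: π^{-1}(V) = {μ} ∉ τ ✗.
  V = {[θ=λ], [μ]}: π^{-1}(V) = {θ, λ, μ} ∉ τ ✗.
  V = {[ι], [μ]}: π^{-1}(V) = {ι, μ} ∉ τ ✗.
  V = {[θ=λ], [ι], [μ]}: π^{-1}(V) = {θ, ι, λ, μ} ∉ τ ✗.
  V = {[κ], [μ]}: π^{-1}(V) = {κ, μ} ∉ τ ✗.
  V = {[θ=λ], [κ], [μ]}: π^{-1}(V) = {θ, κ, λ, μ} ∈ τ ✓.
  V = {[ι], [κ], [μ]}: π^{-1}(V) = {ι, κ, μ} ∉ τ ✗.
  V = {[θ=λ], [ι], [κ], [μ]}: π^{-1}(V) = {θ, ι, κ, λ, μ} ∈ τ ✓.
Open sets in the quotient: τ_Q = {{}, {[ι]}, {[κ]}, {[ι], [κ]}, {[θ=λ], [κ], [μ]}, {[θ=λ], [ι], [κ], [μ]}} (6 elements).


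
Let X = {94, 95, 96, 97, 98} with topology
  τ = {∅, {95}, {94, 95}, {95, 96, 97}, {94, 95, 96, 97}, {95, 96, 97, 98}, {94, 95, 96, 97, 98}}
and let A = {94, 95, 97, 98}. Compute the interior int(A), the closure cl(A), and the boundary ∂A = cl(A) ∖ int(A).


int(A) = {94, 95}, cl(A) = {94, 95, 96, 97, 98}, ∂A = {96, 97, 98}.

Closed sets in (X, τ) are complements of opens:
  closed(X, τ) = {∅, {94}, {98}, {94, 98}, {96, 97, 98}, {94, 96, 97, 98}, {94, 95, 96, 97, 98}}.
int(A) = ⋃ {U ∈ τ : U ⊆ A}. Opens contained in A: ∅, {95}, {94, 95}.
Taking the union of these: int(A) = {94, 95}.
cl(A) = ⋂ {C closed : A ⊆ C}. Closed sets containing A: {94, 95, 96, 97, 98}.
Intersecting these: cl(A) = {94, 95, 96, 97, 98}.
∂A = cl(A) ∖ int(A) = {94, 95, 96, 97, 98} ∖ {94, 95} = {96, 97, 98}.


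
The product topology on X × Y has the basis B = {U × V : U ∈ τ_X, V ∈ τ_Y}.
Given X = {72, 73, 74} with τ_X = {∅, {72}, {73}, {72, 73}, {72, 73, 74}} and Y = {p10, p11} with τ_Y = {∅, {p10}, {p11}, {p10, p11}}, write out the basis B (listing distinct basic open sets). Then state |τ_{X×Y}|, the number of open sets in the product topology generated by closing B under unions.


Basis B = {∅ × ∅, {72} × {p10}, {72} × {p11}, {73} × {p10}, {73} × {p11}, {72} × {p10, p11}, {72, 73} × {p10}, {72, 73} × {p11}, {73} × {p10, p11}, {72, 73, 74} × {p10}, {72, 73, 74} × {p11}, {72, 73} × {p10, p11}, {72, 73, 74} × {p10, p11}}; |τ_{X×Y}| = 25.

Enumerate products U × V with U ∈ τ_X, V ∈ τ_Y (deduplicated):
  ∅ × ∅ = {} (∅)
  {72} × {p10} = {(72,p10)}
  {72} × {p11} = {(72,p11)}
  {73} × {p10} = {(73,p10)}
  {73} × {p11} = {(73,p11)}
  {72} × {p10, p11} = {(72,p10), (72,p11)}
  {72, 73} × {p10} = {(72,p10), (73,p10)}
  {72, 73} × {p11} = {(72,p11), (73,p11)}
  {73} × {p10, p11} = {(73,p10), (73,p11)}
  {72, 73, 74} × {p10} = {(72,p10), (73,p10), (74,p10)}
  {72, 73, 74} × {p11} = {(72,p11), (73,p11), (74,p11)}
  {72, 73} × {p10, p11} = {(72,p10), (72,p11), (73,p10), (73,p11)}
  {72, 73, 74} × {p10, p11} = {(72,p10), (72,p11), (73,p10), (73,p11), (74,p10), (74,p11)}
These 13 distinct sets form the basis B.
Close under arbitrary unions to get τ_{X×Y}; counting gives |τ_{X×Y}| = 25.


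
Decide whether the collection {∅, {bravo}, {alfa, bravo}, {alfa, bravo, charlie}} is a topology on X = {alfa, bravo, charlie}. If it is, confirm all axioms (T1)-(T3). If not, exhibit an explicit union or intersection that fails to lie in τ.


τ IS a topology on X.

Axiom (T1): ∅ ∈ τ? Yes; X ∈ τ? Yes.
Axiom (T2/T3): check pairwise unions and intersections of members of τ.
All pairwise intersections and unions checked — each lies in τ. Therefore τ satisfies (T1), (T2), (T3): it IS a topology on X.


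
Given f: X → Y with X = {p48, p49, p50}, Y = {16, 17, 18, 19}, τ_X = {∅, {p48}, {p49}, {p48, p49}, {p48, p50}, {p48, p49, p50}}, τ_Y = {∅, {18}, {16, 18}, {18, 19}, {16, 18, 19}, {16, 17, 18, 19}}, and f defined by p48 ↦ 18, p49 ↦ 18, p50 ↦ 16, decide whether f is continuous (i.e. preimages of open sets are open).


f IS continuous.

Compute f^{-1}(U) for each U ∈ τ_Y:
  U = ∅: f^{-1}(U) = ∅ ∈ τ_X ✓.
  U = {18}: f^{-1}(U) = {p48, p49} ∈ τ_X ✓.
  U = {16, 18}: f^{-1}(U) = {p48, p49, p50} ∈ τ_X ✓.
  U = {18, 19}: f^{-1}(U) = {p48, p49} ∈ τ_X ✓.
  U = {16, 18, 19}: f^{-1}(U) = {p48, p49, p50} ∈ τ_X ✓.
  U = {16, 17, 18, 19}: f^{-1}(U) = {p48, p49, p50} ∈ τ_X ✓.
Every preimage lies in τ_X, so f IS continuous.


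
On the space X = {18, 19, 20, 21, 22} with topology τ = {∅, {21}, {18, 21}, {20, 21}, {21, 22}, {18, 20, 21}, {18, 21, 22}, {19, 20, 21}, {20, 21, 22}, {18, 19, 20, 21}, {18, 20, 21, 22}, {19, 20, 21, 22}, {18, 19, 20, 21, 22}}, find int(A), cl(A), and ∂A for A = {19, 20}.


int(A) = ∅, cl(A) = {19, 20}, ∂A = {19, 20}.

Closed sets in (X, τ) are complements of opens:
  closed(X, τ) = {∅, {18}, {19}, {22}, {18, 19}, {18, 22}, {19, 20}, {19, 22}, {18, 19, 20}, {18, 19, 22}, {19, 20, 22}, {18, 19, 20, 22}, {18, 19, 20, 21, 22}}.
int(A) = ⋃ {U ∈ τ : U ⊆ A}. Opens contained in A: ∅.
Taking the union of these: int(A) = ∅.
cl(A) = ⋂ {C closed : A ⊆ C}. Closed sets containing A: {19, 20}, {18, 19, 20}, {19, 20, 22}, {18, 19, 20, 22}, {18, 19, 20, 21, 22}.
Intersecting these: cl(A) = {19, 20}.
∂A = cl(A) ∖ int(A) = {19, 20} ∖ ∅ = {19, 20}.


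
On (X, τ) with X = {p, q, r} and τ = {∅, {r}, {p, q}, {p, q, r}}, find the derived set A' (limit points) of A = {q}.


A' = {p}

For each x ∈ X, list the open sets U ∈ τ with x ∈ U, then check whether U ∩ (A ∖ {x}) ≠ ∅ for every such U.
  x = p: opens ∋ x are {p, q}, {p, q, r}; each meets A ∖ {p}, so x IS a limit point.
  x = q: open {p, q} ∋ x has {p, q} ∩ (A ∖ {q}) = ∅, so x is NOT a limit point.
  x = r: open {r} ∋ x has {r} ∩ (A ∖ {r}) = ∅, so x is NOT a limit point.
Collecting: A' = {p}.


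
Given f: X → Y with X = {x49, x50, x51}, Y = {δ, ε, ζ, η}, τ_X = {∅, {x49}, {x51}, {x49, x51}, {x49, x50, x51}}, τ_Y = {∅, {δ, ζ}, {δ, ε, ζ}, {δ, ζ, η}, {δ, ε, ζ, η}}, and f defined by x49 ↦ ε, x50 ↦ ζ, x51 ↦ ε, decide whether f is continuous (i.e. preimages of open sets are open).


f is NOT continuous.

Compute f^{-1}(U) for each U ∈ τ_Y:
  U = ∅: f^{-1}(U) = ∅ ∈ τ_X ✓.
  U = {δ, ζ}: f^{-1}(U) = {x50} ∉ τ_X ✗.
  U = {δ, ε, ζ}: f^{-1}(U) = {x49, x50, x51} ∈ τ_X ✓.
  U = {δ, ζ, η}: f^{-1}(U) = {x50} ∉ τ_X ✗.
  U = {δ, ε, ζ, η}: f^{-1}(U) = {x49, x50, x51} ∈ τ_X ✓.
Found U = {δ, ζ} with f^{-1}(U) = {x50} not in τ_X. Therefore f is NOT continuous.


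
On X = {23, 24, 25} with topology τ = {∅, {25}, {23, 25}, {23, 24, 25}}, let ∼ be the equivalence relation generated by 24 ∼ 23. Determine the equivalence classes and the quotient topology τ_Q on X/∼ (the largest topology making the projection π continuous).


X/∼ = {[23=24], [25]}; |τ_Q| = 3.

Equivalence classes: [23=24], [25].
Quotient map π: X → X/∼ sends 23 ↦ [23=24], 24 ↦ [23=24], 25 ↦ [25].
For each subset V ⊆ X/∼, compute π^{-1}(V) ⊆ X and check whether π^{-1}(V) ∈ τ. V is open in τ_Q iff π^{-1}(V) ∈ τ.
  V = {}: π^{-1}(V) = ∅ ∈ τ ✓.
  V = {[23=24]}: π^{-1}(V) = {23, 24} ∉ τ ✗.
  V = {[25]}: π^{-1}(V) = {25} ∈ τ ✓.
  V = {[23=24], [25]}: π^{-1}(V) = {23, 24, 25} ∈ τ ✓.
Open sets in the quotient: τ_Q = {{}, {[25]}, {[23=24], [25]}} (3 elements).


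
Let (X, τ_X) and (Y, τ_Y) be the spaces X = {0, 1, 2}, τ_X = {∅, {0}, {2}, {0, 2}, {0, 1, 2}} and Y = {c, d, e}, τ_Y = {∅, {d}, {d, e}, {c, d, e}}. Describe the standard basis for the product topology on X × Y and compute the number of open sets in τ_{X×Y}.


Basis B = {∅ × ∅, {0} × {d}, {2} × {d}, {0} × {d, e}, {0, 2} × {d}, {2} × {d, e}, {0} × {c, d, e}, {0, 1, 2} × {d}, {2} × {c, d, e}, {0, 2} × {d, e}, {0, 2} × {c, d, e}, {0, 1, 2} × {d, e}, {0, 1, 2} × {c, d, e}}; |τ_{X×Y}| = 30.

Enumerate products U × V with U ∈ τ_X, V ∈ τ_Y (deduplicated):
  ∅ × ∅ = {} (∅)
  {0} × {d} = {(0,d)}
  {2} × {d} = {(2,d)}
  {0} × {d, e} = {(0,d), (0,e)}
  {0, 2} × {d} = {(0,d), (2,d)}
  {2} × {d, e} = {(2,d), (2,e)}
  {0} × {c, d, e} = {(0,c), (0,d), (0,e)}
  {0, 1, 2} × {d} = {(0,d), (1,d), (2,d)}
  {2} × {c, d, e} = {(2,c), (2,d), (2,e)}
  {0, 2} × {d, e} = {(0,d), (0,e), (2,d), (2,e)}
  {0, 2} × {c, d, e} = {(0,c), (0,d), (0,e), (2,c), (2,d), (2,e)}
  {0, 1, 2} × {d, e} = {(0,d), (0,e), (1,d), (1,e), (2,d), (2,e)}
  {0, 1, 2} × {c, d, e} = {(0,c), (0,d), (0,e), (1,c), (1,d), (1,e), (2,c), (2,d), (2,e)}
These 13 distinct sets form the basis B.
Close under arbitrary unions to get τ_{X×Y}; counting gives |τ_{X×Y}| = 30.


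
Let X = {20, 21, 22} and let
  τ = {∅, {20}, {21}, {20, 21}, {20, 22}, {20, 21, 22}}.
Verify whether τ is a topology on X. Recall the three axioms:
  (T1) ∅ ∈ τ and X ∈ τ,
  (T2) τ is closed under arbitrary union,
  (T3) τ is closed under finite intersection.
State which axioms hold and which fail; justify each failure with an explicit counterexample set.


τ IS a topology on X.

Axiom (T1): ∅ ∈ τ? Yes; X ∈ τ? Yes.
Axiom (T2/T3): check pairwise unions and intersections of members of τ.
All pairwise intersections and unions checked — each lies in τ. Therefore τ satisfies (T1), (T2), (T3): it IS a topology on X.


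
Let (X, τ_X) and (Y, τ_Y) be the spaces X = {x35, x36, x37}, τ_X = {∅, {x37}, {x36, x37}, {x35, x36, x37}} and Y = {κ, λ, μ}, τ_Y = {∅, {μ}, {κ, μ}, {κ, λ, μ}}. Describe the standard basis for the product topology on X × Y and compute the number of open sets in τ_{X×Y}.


Basis B = {∅ × ∅, {x37} × {μ}, {x36, x37} × {μ}, {x37} × {κ, μ}, {x35, x36, x37} × {μ}, {x37} × {κ, λ, μ}, {x36, x37} × {κ, μ}, {x35, x36, x37} × {κ, μ}, {x36, x37} × {κ, λ, μ}, {x35, x36, x37} × {κ, λ, μ}}; |τ_{X×Y}| = 20.

Enumerate products U × V with U ∈ τ_X, V ∈ τ_Y (deduplicated):
  ∅ × ∅ = {} (∅)
  {x37} × {μ} = {(x37,μ)}
  {x36, x37} × {μ} = {(x36,μ), (x37,μ)}
  {x37} × {κ, μ} = {(x37,κ), (x37,μ)}
  {x35, x36, x37} × {μ} = {(x35,μ), (x36,μ), (x37,μ)}
  {x37} × {κ, λ, μ} = {(x37,κ), (x37,λ), (x37,μ)}
  {x36, x37} × {κ, μ} = {(x36,κ), (x36,μ), (x37,κ), (x37,μ)}
  {x35, x36, x37} × {κ, μ} = {(x35,κ), (x35,μ), (x36,κ), (x36,μ), (x37,κ), (x37,μ)}
  {x36, x37} × {κ, λ, μ} = {(x36,κ), (x36,λ), (x36,μ), (x37,κ), (x37,λ), (x37,μ)}
  {x35, x36, x37} × {κ, λ, μ} = {(x35,κ), (x35,λ), (x35,μ), (x36,κ), (x36,λ), (x36,μ), (x37,κ), (x37,λ), (x37,μ)}
These 10 distinct sets form the basis B.
Close under arbitrary unions to get τ_{X×Y}; counting gives |τ_{X×Y}| = 20.


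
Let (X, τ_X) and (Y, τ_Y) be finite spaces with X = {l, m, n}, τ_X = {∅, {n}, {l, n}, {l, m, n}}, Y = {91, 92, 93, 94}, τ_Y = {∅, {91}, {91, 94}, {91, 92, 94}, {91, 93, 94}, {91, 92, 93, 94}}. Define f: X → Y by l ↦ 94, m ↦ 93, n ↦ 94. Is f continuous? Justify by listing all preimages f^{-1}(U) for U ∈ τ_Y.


f IS continuous.

Compute f^{-1}(U) for each U ∈ τ_Y:
  U = ∅: f^{-1}(U) = ∅ ∈ τ_X ✓.
  U = {91}: f^{-1}(U) = ∅ ∈ τ_X ✓.
  U = {91, 94}: f^{-1}(U) = {l, n} ∈ τ_X ✓.
  U = {91, 92, 94}: f^{-1}(U) = {l, n} ∈ τ_X ✓.
  U = {91, 93, 94}: f^{-1}(U) = {l, m, n} ∈ τ_X ✓.
  U = {91, 92, 93, 94}: f^{-1}(U) = {l, m, n} ∈ τ_X ✓.
Every preimage lies in τ_X, so f IS continuous.


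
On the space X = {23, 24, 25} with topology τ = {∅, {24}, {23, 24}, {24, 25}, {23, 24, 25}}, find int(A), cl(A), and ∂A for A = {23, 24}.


int(A) = {23, 24}, cl(A) = {23, 24, 25}, ∂A = {25}.

Closed sets in (X, τ) are complements of opens:
  closed(X, τ) = {∅, {23}, {25}, {23, 25}, {23, 24, 25}}.
int(A) = ⋃ {U ∈ τ : U ⊆ A}. Opens contained in A: ∅, {24}, {23, 24}.
Taking the union of these: int(A) = {23, 24}.
cl(A) = ⋂ {C closed : A ⊆ C}. Closed sets containing A: {23, 24, 25}.
Intersecting these: cl(A) = {23, 24, 25}.
∂A = cl(A) ∖ int(A) = {23, 24, 25} ∖ {23, 24} = {25}.


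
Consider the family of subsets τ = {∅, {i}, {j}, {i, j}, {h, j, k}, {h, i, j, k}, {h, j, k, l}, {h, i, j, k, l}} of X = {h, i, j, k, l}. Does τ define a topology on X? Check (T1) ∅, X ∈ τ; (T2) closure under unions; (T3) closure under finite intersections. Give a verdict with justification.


τ IS a topology on X.

Axiom (T1): ∅ ∈ τ? Yes; X ∈ τ? Yes.
Axiom (T2/T3): check pairwise unions and intersections of members of τ.
All pairwise intersections and unions checked — each lies in τ. Therefore τ satisfies (T1), (T2), (T3): it IS a topology on X.


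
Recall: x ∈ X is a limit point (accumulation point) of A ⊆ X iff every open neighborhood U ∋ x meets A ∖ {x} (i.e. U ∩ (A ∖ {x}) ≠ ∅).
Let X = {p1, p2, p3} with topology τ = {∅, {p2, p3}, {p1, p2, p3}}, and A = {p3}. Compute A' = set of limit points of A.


A' = {p1, p2}

For each x ∈ X, list the open sets U ∈ τ with x ∈ U, then check whether U ∩ (A ∖ {x}) ≠ ∅ for every such U.
  x = p1: opens ∋ x are {p1, p2, p3}; each meets A ∖ {p1}, so x IS a limit point.
  x = p2: opens ∋ x are {p2, p3}, {p1, p2, p3}; each meets A ∖ {p2}, so x IS a limit point.
  x = p3: open {p2, p3} ∋ x has {p2, p3} ∩ (A ∖ {p3}) = ∅, so x is NOT a limit point.
Collecting: A' = {p1, p2}.


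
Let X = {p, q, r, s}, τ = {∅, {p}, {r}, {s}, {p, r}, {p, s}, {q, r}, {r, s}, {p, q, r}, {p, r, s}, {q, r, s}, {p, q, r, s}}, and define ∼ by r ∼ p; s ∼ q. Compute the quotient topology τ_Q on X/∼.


X/∼ = {[p=r], [q=s]}; |τ_Q| = 3.

Equivalence classes: [p=r], [q=s].
Quotient map π: X → X/∼ sends p ↦ [p=r], q ↦ [q=s], r ↦ [p=r], s ↦ [q=s].
For each subset V ⊆ X/∼, compute π^{-1}(V) ⊆ X and check whether π^{-1}(V) ∈ τ. V is open in τ_Q iff π^{-1}(V) ∈ τ.
  V = {}: π^{-1}(V) = ∅ ∈ τ ✓.
  V = {[p=r]}: π^{-1}(V) = {p, r} ∈ τ ✓.
  V = {[q=s]}: π^{-1}(V) = {q, s} ∉ τ ✗.
  V = {[p=r], [q=s]}: π^{-1}(V) = {p, q, r, s} ∈ τ ✓.
Open sets in the quotient: τ_Q = {{}, {[p=r]}, {[p=r], [q=s]}} (3 elements).


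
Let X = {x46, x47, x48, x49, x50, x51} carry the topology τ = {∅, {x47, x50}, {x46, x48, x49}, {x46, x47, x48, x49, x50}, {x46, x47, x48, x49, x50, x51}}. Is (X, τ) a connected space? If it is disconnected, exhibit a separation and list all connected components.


(X, τ) is connected.

Find clopen sets (U ∈ τ with X ∖ U ∈ τ):
  U = ∅, X ∖ U = {x46, x47, x48, x49, x50, x51} — both open, so U is clopen.
  U = {x46, x47, x48, x49, x50, x51}, X ∖ U = ∅ — both open, so U is clopen.
Only trivial clopens (∅ and X) exist, so (X, τ) is connected.
Compute connected components by grouping points that agree on all clopens:
  component: {x46, x47, x48, x49, x50, x51}


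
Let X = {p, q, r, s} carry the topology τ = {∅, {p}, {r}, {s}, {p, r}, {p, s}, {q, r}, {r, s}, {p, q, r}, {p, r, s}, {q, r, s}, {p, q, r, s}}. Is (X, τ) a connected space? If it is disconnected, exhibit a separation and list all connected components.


(X, τ) is disconnected; components = [{p}, {s}, {q, r}].

Find clopen sets (U ∈ τ with X ∖ U ∈ τ):
  U = ∅, X ∖ U = {p, q, r, s} — both open, so U is clopen.
  U = {p}, X ∖ U = {q, r, s} — both open, so U is clopen.
  U = {s}, X ∖ U = {p, q, r} — both open, so U is clopen.
  U = {p, s}, X ∖ U = {q, r} — both open, so U is clopen.
  U = {q, r}, X ∖ U = {p, s} — both open, so U is clopen.
  U = {p, q, r}, X ∖ U = {s} — both open, so U is clopen.
  U = {q, r, s}, X ∖ U = {p} — both open, so U is clopen.
  U = {p, q, r, s}, X ∖ U = ∅ — both open, so U is clopen.
Nontrivial clopen(s) exist: e.g. {q, r, s}. So (X, τ) is disconnected.
Compute connected components by grouping points that agree on all clopens:
  component: {p}
  component: {s}
  component: {q, r}


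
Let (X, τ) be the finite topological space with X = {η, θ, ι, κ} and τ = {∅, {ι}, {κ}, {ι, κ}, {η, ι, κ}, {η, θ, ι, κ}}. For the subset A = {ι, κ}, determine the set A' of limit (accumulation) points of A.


A' = {η, θ}

For each x ∈ X, list the open sets U ∈ τ with x ∈ U, then check whether U ∩ (A ∖ {x}) ≠ ∅ for every such U.
  x = η: opens ∋ x are {η, ι, κ}, {η, θ, ι, κ}; each meets A ∖ {η}, so x IS a limit point.
  x = θ: opens ∋ x are {η, θ, ι, κ}; each meets A ∖ {θ}, so x IS a limit point.
  x = ι: open {ι} ∋ x has {ι} ∩ (A ∖ {ι}) = ∅, so x is NOT a limit point.
  x = κ: open {κ} ∋ x has {κ} ∩ (A ∖ {κ}) = ∅, so x is NOT a limit point.
Collecting: A' = {η, θ}.


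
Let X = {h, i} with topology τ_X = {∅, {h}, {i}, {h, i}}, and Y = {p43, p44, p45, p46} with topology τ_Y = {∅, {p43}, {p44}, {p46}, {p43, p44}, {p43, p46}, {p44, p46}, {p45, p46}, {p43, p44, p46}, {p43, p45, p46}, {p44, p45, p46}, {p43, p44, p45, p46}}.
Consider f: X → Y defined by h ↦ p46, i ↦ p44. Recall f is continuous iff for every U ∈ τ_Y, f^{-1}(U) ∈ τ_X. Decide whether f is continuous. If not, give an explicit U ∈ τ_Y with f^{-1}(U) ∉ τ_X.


f IS continuous.

Compute f^{-1}(U) for each U ∈ τ_Y:
  U = ∅: f^{-1}(U) = ∅ ∈ τ_X ✓.
  U = {p43}: f^{-1}(U) = ∅ ∈ τ_X ✓.
  U = {p44}: f^{-1}(U) = {i} ∈ τ_X ✓.
  U = {p46}: f^{-1}(U) = {h} ∈ τ_X ✓.
  U = {p43, p44}: f^{-1}(U) = {i} ∈ τ_X ✓.
  U = {p43, p46}: f^{-1}(U) = {h} ∈ τ_X ✓.
  U = {p44, p46}: f^{-1}(U) = {h, i} ∈ τ_X ✓.
  U = {p45, p46}: f^{-1}(U) = {h} ∈ τ_X ✓.
  U = {p43, p44, p46}: f^{-1}(U) = {h, i} ∈ τ_X ✓.
  U = {p43, p45, p46}: f^{-1}(U) = {h} ∈ τ_X ✓.
  U = {p44, p45, p46}: f^{-1}(U) = {h, i} ∈ τ_X ✓.
  U = {p43, p44, p45, p46}: f^{-1}(U) = {h, i} ∈ τ_X ✓.
Every preimage lies in τ_X, so f IS continuous.


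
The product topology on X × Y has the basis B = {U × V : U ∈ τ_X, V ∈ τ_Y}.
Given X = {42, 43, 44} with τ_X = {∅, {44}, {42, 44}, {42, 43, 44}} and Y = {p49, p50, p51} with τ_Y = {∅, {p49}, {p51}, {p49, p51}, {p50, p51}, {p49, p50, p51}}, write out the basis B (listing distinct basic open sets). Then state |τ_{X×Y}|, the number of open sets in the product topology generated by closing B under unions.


Basis B = {∅ × ∅, {44} × {p49}, {44} × {p51}, {42, 44} × {p49}, {42, 44} × {p51}, {44} × {p49, p51}, {44} × {p50, p51}, {42, 43, 44} × {p49}, {42, 43, 44} × {p51}, {44} × {p49, p50, p51}, {42, 44} × {p49, p51}, {42, 44} × {p50, p51}, {42, 44} × {p49, p50, p51}, {42, 43, 44} × {p49, p51}, {42, 43, 44} × {p50, p51}, {42, 43, 44} × {p49, p50, p51}}; |τ_{X×Y}| = 40.

Enumerate products U × V with U ∈ τ_X, V ∈ τ_Y (deduplicated):
  ∅ × ∅ = {} (∅)
  {44} × {p49} = {(44,p49)}
  {44} × {p51} = {(44,p51)}
  {42, 44} × {p49} = {(42,p49), (44,p49)}
  {42, 44} × {p51} = {(42,p51), (44,p51)}
  {44} × {p49, p51} = {(44,p49), (44,p51)}
  {44} × {p50, p51} = {(44,p50), (44,p51)}
  {42, 43, 44} × {p49} = {(42,p49), (43,p49), (44,p49)}
  {42, 43, 44} × {p51} = {(42,p51), (43,p51), (44,p51)}
  {44} × {p49, p50, p51} = {(44,p49), (44,p50), (44,p51)}
  {42, 44} × {p49, p51} = {(42,p49), (42,p51), (44,p49), (44,p51)}
  {42, 44} × {p50, p51} = {(42,p50), (42,p51), (44,p50), (44,p51)}
  {42, 44} × {p49, p50, p51} = {(42,p49), (42,p50), (42,p51), (44,p49), (44,p50), (44,p51)}
  {42, 43, 44} × {p49, p51} = {(42,p49), (42,p51), (43,p49), (43,p51), (44,p49), (44,p51)}
  {42, 43, 44} × {p50, p51} = {(42,p50), (42,p51), (43,p50), (43,p51), (44,p50), (44,p51)}
  {42, 43, 44} × {p49, p50, p51} = {(42,p49), (42,p50), (42,p51), (43,p49), (43,p50), (43,p51), (44,p49), (44,p50), (44,p51)}
These 16 distinct sets form the basis B.
Close under arbitrary unions to get τ_{X×Y}; counting gives |τ_{X×Y}| = 40.


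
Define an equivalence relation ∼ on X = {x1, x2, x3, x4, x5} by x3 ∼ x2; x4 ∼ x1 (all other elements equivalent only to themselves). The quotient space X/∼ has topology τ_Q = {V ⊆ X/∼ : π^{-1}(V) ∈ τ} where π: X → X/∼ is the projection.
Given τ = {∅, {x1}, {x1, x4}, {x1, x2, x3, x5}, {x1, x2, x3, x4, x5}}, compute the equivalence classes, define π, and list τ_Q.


X/∼ = {[x1=x4], [x2=x3], [x5]}; |τ_Q| = 3.

Equivalence classes: [x1=x4], [x2=x3], [x5].
Quotient map π: X → X/∼ sends x1 ↦ [x1=x4], x2 ↦ [x2=x3], x3 ↦ [x2=x3], x4 ↦ [x1=x4], x5 ↦ [x5].
For each subset V ⊆ X/∼, compute π^{-1}(V) ⊆ X and check whether π^{-1}(V) ∈ τ. V is open in τ_Q iff π^{-1}(V) ∈ τ.
  V = {}: π^{-1}(V) = ∅ ∈ τ ✓.
  V = {[x1=x4]}: π^{-1}(V) = {x1, x4} ∈ τ ✓.
  V = {[x2=x3]}: π^{-1}(V) = {x2, x3} ∉ τ ✗.
  V = {[x1=x4], [x2=x3]}: π^{-1}(V) = {x1, x2, x3, x4} ∉ τ ✗.
  V = {[x5]}: π^{-1}(V) = {x5} ∉ τ ✗.
  V = {[x1=x4], [x5]}: π^{-1}(V) = {x1, x4, x5} ∉ τ ✗.
  V = {[x2=x3], [x5]}: π^{-1}(V) = {x2, x3, x5} ∉ τ ✗.
  V = {[x1=x4], [x2=x3], [x5]}: π^{-1}(V) = {x1, x2, x3, x4, x5} ∈ τ ✓.
Open sets in the quotient: τ_Q = {{}, {[x1=x4]}, {[x1=x4], [x2=x3], [x5]}} (3 elements).


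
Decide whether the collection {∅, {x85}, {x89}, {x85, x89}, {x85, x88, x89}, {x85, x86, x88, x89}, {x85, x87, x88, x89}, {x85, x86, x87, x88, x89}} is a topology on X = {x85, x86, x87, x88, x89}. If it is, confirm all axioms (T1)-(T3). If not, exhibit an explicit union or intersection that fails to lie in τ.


τ IS a topology on X.

Axiom (T1): ∅ ∈ τ? Yes; X ∈ τ? Yes.
Axiom (T2/T3): check pairwise unions and intersections of members of τ.
All pairwise intersections and unions checked — each lies in τ. Therefore τ satisfies (T1), (T2), (T3): it IS a topology on X.


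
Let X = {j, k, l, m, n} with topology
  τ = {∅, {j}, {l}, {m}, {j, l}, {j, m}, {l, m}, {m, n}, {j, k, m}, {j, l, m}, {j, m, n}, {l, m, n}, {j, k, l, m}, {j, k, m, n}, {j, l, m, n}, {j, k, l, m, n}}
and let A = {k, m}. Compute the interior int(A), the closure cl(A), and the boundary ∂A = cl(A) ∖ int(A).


int(A) = {m}, cl(A) = {k, m, n}, ∂A = {k, n}.

Closed sets in (X, τ) are complements of opens:
  closed(X, τ) = {∅, {k}, {l}, {n}, {j, k}, {k, l}, {k, n}, {l, n}, {j, k, l}, {j, k, n}, {k, l, n}, {k, m, n}, {j, k, l, n}, {j, k, m, n}, {k, l, m, n}, {j, k, l, m, n}}.
int(A) = ⋃ {U ∈ τ : U ⊆ A}. Opens contained in A: ∅, {m}.
Taking the union of these: int(A) = {m}.
cl(A) = ⋂ {C closed : A ⊆ C}. Closed sets containing A: {k, m, n}, {j, k, m, n}, {k, l, m, n}, {j, k, l, m, n}.
Intersecting these: cl(A) = {k, m, n}.
∂A = cl(A) ∖ int(A) = {k, m, n} ∖ {m} = {k, n}.


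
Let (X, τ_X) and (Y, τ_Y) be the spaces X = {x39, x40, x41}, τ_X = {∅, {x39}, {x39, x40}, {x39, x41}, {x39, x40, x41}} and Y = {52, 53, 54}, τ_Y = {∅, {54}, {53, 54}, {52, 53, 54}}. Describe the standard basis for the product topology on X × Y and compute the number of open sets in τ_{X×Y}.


Basis B = {∅ × ∅, {x39} × {54}, {x39} × {53, 54}, {x39, x40} × {54}, {x39, x41} × {54}, {x39} × {52, 53, 54}, {x39, x40, x41} × {54}, {x39, x40} × {53, 54}, {x39, x41} × {53, 54}, {x39, x40} × {52, 53, 54}, {x39, x41} × {52, 53, 54}, {x39, x40, x41} × {53, 54}, {x39, x40, x41} × {52, 53, 54}}; |τ_{X×Y}| = 30.

Enumerate products U × V with U ∈ τ_X, V ∈ τ_Y (deduplicated):
  ∅ × ∅ = {} (∅)
  {x39} × {54} = {(x39,54)}
  {x39} × {53, 54} = {(x39,53), (x39,54)}
  {x39, x40} × {54} = {(x39,54), (x40,54)}
  {x39, x41} × {54} = {(x39,54), (x41,54)}
  {x39} × {52, 53, 54} = {(x39,52), (x39,53), (x39,54)}
  {x39, x40, x41} × {54} = {(x39,54), (x40,54), (x41,54)}
  {x39, x40} × {53, 54} = {(x39,53), (x39,54), (x40,53), (x40,54)}
  {x39, x41} × {53, 54} = {(x39,53), (x39,54), (x41,53), (x41,54)}
  {x39, x40} × {52, 53, 54} = {(x39,52), (x39,53), (x39,54), (x40,52), (x40,53), (x40,54)}
  {x39, x41} × {52, 53, 54} = {(x39,52), (x39,53), (x39,54), (x41,52), (x41,53), (x41,54)}
  {x39, x40, x41} × {53, 54} = {(x39,53), (x39,54), (x40,53), (x40,54), (x41,53), (x41,54)}
  {x39, x40, x41} × {52, 53, 54} = {(x39,52), (x39,53), (x39,54), (x40,52), (x40,53), (x40,54), (x41,52), (x41,53), (x41,54)}
These 13 distinct sets form the basis B.
Close under arbitrary unions to get τ_{X×Y}; counting gives |τ_{X×Y}| = 30.


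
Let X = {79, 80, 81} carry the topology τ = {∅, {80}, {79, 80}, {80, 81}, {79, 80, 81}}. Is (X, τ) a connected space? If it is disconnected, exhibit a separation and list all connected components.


(X, τ) is connected.

Find clopen sets (U ∈ τ with X ∖ U ∈ τ):
  U = ∅, X ∖ U = {79, 80, 81} — both open, so U is clopen.
  U = {79, 80, 81}, X ∖ U = ∅ — both open, so U is clopen.
Only trivial clopens (∅ and X) exist, so (X, τ) is connected.
Compute connected components by grouping points that agree on all clopens:
  component: {79, 80, 81}


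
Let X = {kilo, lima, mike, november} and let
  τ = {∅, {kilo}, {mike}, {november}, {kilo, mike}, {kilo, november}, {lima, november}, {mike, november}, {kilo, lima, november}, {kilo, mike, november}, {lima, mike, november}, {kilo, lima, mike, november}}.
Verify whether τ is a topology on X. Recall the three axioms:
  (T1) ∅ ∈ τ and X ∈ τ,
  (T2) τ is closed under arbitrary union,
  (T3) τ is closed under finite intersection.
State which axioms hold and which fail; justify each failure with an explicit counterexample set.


τ IS a topology on X.

Axiom (T1): ∅ ∈ τ? Yes; X ∈ τ? Yes.
Axiom (T2/T3): check pairwise unions and intersections of members of τ.
All pairwise intersections and unions checked — each lies in τ. Therefore τ satisfies (T1), (T2), (T3): it IS a topology on X.


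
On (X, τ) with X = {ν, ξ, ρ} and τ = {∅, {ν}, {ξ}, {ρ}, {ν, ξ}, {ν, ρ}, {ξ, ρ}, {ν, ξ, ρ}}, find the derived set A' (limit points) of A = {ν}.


A' = ∅

For each x ∈ X, list the open sets U ∈ τ with x ∈ U, then check whether U ∩ (A ∖ {x}) ≠ ∅ for every such U.
  x = ν: open {ν} ∋ x has {ν} ∩ (A ∖ {ν}) = ∅, so x is NOT a limit point.
  x = ξ: open {ξ} ∋ x has {ξ} ∩ (A ∖ {ξ}) = ∅, so x is NOT a limit point.
  x = ρ: open {ρ} ∋ x has {ρ} ∩ (A ∖ {ρ}) = ∅, so x is NOT a limit point.
Collecting: A' = ∅.


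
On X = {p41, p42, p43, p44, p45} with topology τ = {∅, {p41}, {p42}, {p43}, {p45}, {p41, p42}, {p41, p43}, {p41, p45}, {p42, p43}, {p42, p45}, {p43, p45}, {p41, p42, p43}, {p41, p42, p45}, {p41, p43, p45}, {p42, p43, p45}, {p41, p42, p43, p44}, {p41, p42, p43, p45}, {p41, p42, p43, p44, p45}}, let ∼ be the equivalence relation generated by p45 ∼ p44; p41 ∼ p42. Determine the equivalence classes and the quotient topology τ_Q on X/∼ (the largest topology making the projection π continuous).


X/∼ = {[p41=p42], [p43], [p44=p45]}; |τ_Q| = 5.

Equivalence classes: [p41=p42], [p43], [p44=p45].
Quotient map π: X → X/∼ sends p41 ↦ [p41=p42], p42 ↦ [p41=p42], p43 ↦ [p43], p44 ↦ [p44=p45], p45 ↦ [p44=p45].
For each subset V ⊆ X/∼, compute π^{-1}(V) ⊆ X and check whether π^{-1}(V) ∈ τ. V is open in τ_Q iff π^{-1}(V) ∈ τ.
  V = {}: π^{-1}(V) = ∅ ∈ τ ✓.
  V = {[p41=p42]}: π^{-1}(V) = {p41, p42} ∈ τ ✓.
  V = {[p43]}: π^{-1}(V) = {p43} ∈ τ ✓.
  V = {[p41=p42], [p43]}: π^{-1}(V) = {p41, p42, p43} ∈ τ ✓.
  V = {[p44=p45]}: π^{-1}(V) = {p44, p45} ∉ τ ✗.
  V = {[p41=p42], [p44=p45]}: π^{-1}(V) = {p41, p42, p44, p45} ∉ τ ✗.
  V = {[p43], [p44=p45]}: π^{-1}(V) = {p43, p44, p45} ∉ τ ✗.
  V = {[p41=p42], [p43], [p44=p45]}: π^{-1}(V) = {p41, p42, p43, p44, p45} ∈ τ ✓.
Open sets in the quotient: τ_Q = {{}, {[p41=p42]}, {[p43]}, {[p41=p42], [p43]}, {[p41=p42], [p43], [p44=p45]}} (5 elements).


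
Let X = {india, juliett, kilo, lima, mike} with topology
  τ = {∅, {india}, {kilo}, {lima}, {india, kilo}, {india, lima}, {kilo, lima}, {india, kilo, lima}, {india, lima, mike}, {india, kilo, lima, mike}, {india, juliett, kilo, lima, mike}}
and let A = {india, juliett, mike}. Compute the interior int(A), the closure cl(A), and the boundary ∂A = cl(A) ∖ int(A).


int(A) = {india}, cl(A) = {india, juliett, mike}, ∂A = {juliett, mike}.

Closed sets in (X, τ) are complements of opens:
  closed(X, τ) = {∅, {juliett}, {juliett, kilo}, {juliett, mike}, {india, juliett, mike}, {juliett, kilo, mike}, {juliett, lima, mike}, {india, juliett, kilo, mike}, {india, juliett, lima, mike}, {juliett, kilo, lima, mike}, {india, juliett, kilo, lima, mike}}.
int(A) = ⋃ {U ∈ τ : U ⊆ A}. Opens contained in A: ∅, {india}.
Taking the union of these: int(A) = {india}.
cl(A) = ⋂ {C closed : A ⊆ C}. Closed sets containing A: {india, juliett, mike}, {india, juliett, kilo, mike}, {india, juliett, lima, mike}, {india, juliett, kilo, lima, mike}.
Intersecting these: cl(A) = {india, juliett, mike}.
∂A = cl(A) ∖ int(A) = {india, juliett, mike} ∖ {india} = {juliett, mike}.


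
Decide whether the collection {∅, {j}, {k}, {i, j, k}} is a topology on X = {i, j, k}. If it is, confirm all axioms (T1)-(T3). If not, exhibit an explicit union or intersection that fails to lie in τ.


τ is NOT a topology on X.

Axiom (T1): ∅ ∈ τ? Yes; X ∈ τ? Yes.
Axiom (T2/T3): check pairwise unions and intersections of members of τ.
Counterexample for (T2): {j} ∪ {k} = {j, k} ∉ τ. Therefore τ is NOT a topology.


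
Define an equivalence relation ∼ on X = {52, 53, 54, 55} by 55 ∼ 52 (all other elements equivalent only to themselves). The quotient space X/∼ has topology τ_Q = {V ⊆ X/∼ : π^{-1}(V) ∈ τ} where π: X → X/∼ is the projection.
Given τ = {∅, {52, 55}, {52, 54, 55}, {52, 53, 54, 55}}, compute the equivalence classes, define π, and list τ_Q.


X/∼ = {[52=55], [53], [54]}; |τ_Q| = 4.

Equivalence classes: [52=55], [53], [54].
Quotient map π: X → X/∼ sends 52 ↦ [52=55], 53 ↦ [53], 54 ↦ [54], 55 ↦ [52=55].
For each subset V ⊆ X/∼, compute π^{-1}(V) ⊆ X and check whether π^{-1}(V) ∈ τ. V is open in τ_Q iff π^{-1}(V) ∈ τ.
  V = {}: π^{-1}(V) = ∅ ∈ τ ✓.
  V = {[52=55]}: π^{-1}(V) = {52, 55} ∈ τ ✓.
  V = {[53]}: π^{-1}(V) = {53} ∉ τ ✗.
  V = {[52=55], [53]}: π^{-1}(V) = {52, 53, 55} ∉ τ ✗.
  V = {[54]}: π^{-1}(V) = {54} ∉ τ ✗.
  V = {[52=55], [54]}: π^{-1}(V) = {52, 54, 55} ∈ τ ✓.
  V = {[53], [54]}: π^{-1}(V) = {53, 54} ∉ τ ✗.
  V = {[52=55], [53], [54]}: π^{-1}(V) = {52, 53, 54, 55} ∈ τ ✓.
Open sets in the quotient: τ_Q = {{}, {[52=55]}, {[52=55], [54]}, {[52=55], [53], [54]}} (4 elements).
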